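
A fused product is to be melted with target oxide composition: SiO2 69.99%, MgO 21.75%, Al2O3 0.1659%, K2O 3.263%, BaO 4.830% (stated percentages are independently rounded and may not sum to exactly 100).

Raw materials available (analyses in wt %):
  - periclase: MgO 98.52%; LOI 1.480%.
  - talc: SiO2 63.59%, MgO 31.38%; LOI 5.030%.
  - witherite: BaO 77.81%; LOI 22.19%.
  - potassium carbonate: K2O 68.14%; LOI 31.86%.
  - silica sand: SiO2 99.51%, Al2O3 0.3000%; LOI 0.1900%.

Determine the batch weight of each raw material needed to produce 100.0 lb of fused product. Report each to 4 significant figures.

Batch per 100.0 lb fused product:
  periclase: 14.58 lb
  talc: 23.53 lb
  witherite: 6.207 lb
  potassium carbonate: 4.789 lb
  silica sand: 55.30 lb
Total batch = 104.4 lb; LOI loss = 4.408 lb; yield = 95.78%

Mid-chain values appear rounded to 4 significant figures within the worked lines — all arithmetic keeps full precision through every step. Each reported value is rounded just once; the derived quantities, including LOI, the five compositions, totals, net glass mass, yield, are computed starting from the weights for 100.0 lb of glass at full float precision as quoted within the problem or the answer.
Oxide mass targets, per 100.0 lb fused product:
  SiO2: 69.99% × 100.0 = 69.99 lb
  MgO: 21.75% × 100.0 = 21.75 lb
  Al2O3: 0.1659% × 100.0 = 0.1659 lb
  K2O: 3.263% × 100.0 = 3.263 lb
  BaO: 4.830% × 100.0 = 4.830 lb
Verifying the oxide balance using the reported weights, for the quoted basis mass (every target is met by its sum given rounding of the digits):
  SiO2: 23.53·0.6359 + 55.30·0.9951 = 69.99 lb (target 69.99 lb)
  MgO: 14.58·0.9852 + 23.53·0.3138 = 21.75 lb (target 21.75 lb)
  Al2O3: 55.30·0.003000 = 0.1659 lb (target 0.1659 lb)
  K2O: 4.789·0.6814 = 3.263 lb (target 3.263 lb)
  BaO: 6.207·0.7781 = 4.830 lb (target 4.830 lb)
Glass-mass bookkeeping: batch Σ − ignition loss = 100.0 lb (oxide target masses add up to 100.0 lb; basis as stated: 100.0 lb — gaps are rounding artifacts).
Batch total: Σ batch = 104.4 lb; loss to ignition Σ batch·LOI = 4.408 lb; the yield ratio, glass ÷ batch: 95.78%.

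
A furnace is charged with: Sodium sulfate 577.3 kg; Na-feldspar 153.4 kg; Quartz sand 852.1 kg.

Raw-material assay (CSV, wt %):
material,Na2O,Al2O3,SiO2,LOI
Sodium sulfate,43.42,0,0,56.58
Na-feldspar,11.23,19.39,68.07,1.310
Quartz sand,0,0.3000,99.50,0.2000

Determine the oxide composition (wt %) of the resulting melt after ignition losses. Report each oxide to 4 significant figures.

Glass mass = 1252 kg (batch 1583 − LOI 330.4).
Composition: Na2O 21.39%, Al2O3 2.579%, SiO2 76.03%

The whole derivation carries full float precision at each step — mid-chain values are printed rounded to four significant figures in the working; each reported figure takes just one rounding. Derived quantities, including the totals, the yield, glass mass, ignition loss, three oxide percentages, are recomputed from the batch weights at 1252 kg of glass in full float precision, precisely as stated by the question or the answer.
Delivered oxide masses:
  Na2O: 577.3·0.4342 + 153.4·0.1123 = 267.9 kg
  Al2O3: 153.4·0.1939 + 852.1·0.003000 = 32.30 kg
  SiO2: 153.4·0.6807 + 852.1·0.9950 = 952.3 kg
LOI: 577.3·0.5658 + 153.4·0.01310 + 852.1·0.002000 = 330.4 kg
batch − LOI leaves glass = 1583 − 330.4 = 1252 kg (equal to the oxide-mass sum)
wt %: oxide over glass, times 100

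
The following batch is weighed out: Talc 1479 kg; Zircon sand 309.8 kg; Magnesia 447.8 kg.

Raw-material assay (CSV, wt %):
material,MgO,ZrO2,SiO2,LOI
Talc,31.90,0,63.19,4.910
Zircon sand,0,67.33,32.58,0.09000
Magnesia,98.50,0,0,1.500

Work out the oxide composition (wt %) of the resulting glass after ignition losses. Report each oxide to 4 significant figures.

Glass mass = 2157 kg (batch 2237 − LOI 79.61).
Composition: MgO 42.32%, ZrO2 9.670%, SiO2 48.01%

Each numeric step carries full float precision at all times. Mid-chain values are printed with 4-significant-digit rounding between the steps; every reported result sees exactly one rounding. Derived quantities, including the three compositions, totals, LOI, net glass mass, yield, are carried starting from the weights per 2157 kg of glass in full precision, exactly as shown in problem or answer.
Mass of each oxide from the mix:
  MgO: 1479·0.3190 + 447.8·0.9850 = 912.9 kg
  ZrO2: 309.8·0.6733 = 208.6 kg
  SiO2: 1479·0.6319 + 309.8·0.3258 = 1036 kg
LOI: 1479·0.04910 + 309.8·9.000e-04 + 447.8·0.01500 = 79.61 kg
Glass mass = batch − LOI = 2237 − 79.61 = 2157 kg (= the summed oxide contributions)
each oxide over glass, ×100, is wt %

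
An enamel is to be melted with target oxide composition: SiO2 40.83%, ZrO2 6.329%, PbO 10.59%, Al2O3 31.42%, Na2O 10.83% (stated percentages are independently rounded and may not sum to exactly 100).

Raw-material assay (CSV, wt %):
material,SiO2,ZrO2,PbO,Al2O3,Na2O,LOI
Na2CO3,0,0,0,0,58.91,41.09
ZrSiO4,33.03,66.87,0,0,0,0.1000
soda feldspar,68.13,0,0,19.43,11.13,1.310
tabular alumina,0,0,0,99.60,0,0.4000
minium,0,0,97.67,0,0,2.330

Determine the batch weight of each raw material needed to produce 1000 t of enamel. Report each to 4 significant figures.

The whole derivation carries exact precision all the way through. The intermediate values are displayed rounded to four significant digits between the steps; a single rounding finalizes each reported value. All derived quantities are computed from the batch weights per 1000 t of glass in full precision (net glass mass, the totals, yield, ignition loss, the five compositions), as quoted within either problem or answer.
The oxide mass targets at 1000 t enamel:
  SiO2: 40.83% × 1000 = 408.3 t
  ZrO2: 6.329% × 1000 = 63.29 t
  PbO: 10.59% × 1000 = 105.9 t
  Al2O3: 31.42% × 1000 = 314.2 t
  Na2O: 10.83% × 1000 = 108.3 t
Mass-balance tally per oxide from the weights as reported, for the quoted basis mass (sums match the target masses exact up to rounding of places):
  SiO2: 94.65·0.3303 + 553.4·0.6813 = 408.3 t (target 408.3 t)
  ZrO2: 94.65·0.6687 = 63.29 t (target 63.29 t)
  PbO: 108.4·0.9767 = 105.9 t (target 105.9 t)
  Al2O3: 553.4·0.1943 + 207.5·0.9960 = 314.2 t (target 314.2 t)
  Na2O: 79.28·0.5891 + 553.4·0.1113 = 108.3 t (target 108.3 t)
Glass-mass bookkeeping: total charge less LOI = 1000 t (per-oxide target masses sum to 1000 t; with the basis standing at 1000 t — differing by rounding only).
Batch total: Σ batch = 1043 t; Σ batch·LOI gives LOI loss = 43.28 t; yield: glass divided by total = 95.85%.

Batch per 1000 t enamel:
  Na2CO3: 79.28 t
  ZrSiO4: 94.65 t
  soda feldspar: 553.4 t
  tabular alumina: 207.5 t
  minium: 108.4 t
Total batch = 1043 t; LOI loss = 43.28 t; yield = 95.85%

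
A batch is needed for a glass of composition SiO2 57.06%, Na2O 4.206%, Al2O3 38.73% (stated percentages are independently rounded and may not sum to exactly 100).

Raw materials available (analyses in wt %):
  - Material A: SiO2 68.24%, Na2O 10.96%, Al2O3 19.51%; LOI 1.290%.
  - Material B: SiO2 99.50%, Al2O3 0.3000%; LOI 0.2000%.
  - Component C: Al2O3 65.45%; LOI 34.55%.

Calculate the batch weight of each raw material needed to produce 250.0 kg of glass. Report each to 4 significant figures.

Batch per 250.0 kg glass:
  Material A: 95.94 kg
  Material B: 77.57 kg
  Component C: 119.0 kg
Total batch = 292.5 kg; LOI loss = 42.51 kg; yield = 85.47%

The working math maintains full precision at each step — values along the way are printed (rounded to 4 significant digits) as written. Exactly one rounding goes into every reported value; all derived quantities (the three compositions, the yield, glass mass, LOI, totals) are re-derived in exact precision from the weighed amounts at 250.0 kg of glass as set out in the problem or the answer.
Target masses of each oxide per 250.0 kg glass:
  SiO2: 57.06% × 250.0 = 142.6 kg
  Na2O: 4.206% × 250.0 = 10.52 kg
  Al2O3: 38.73% × 250.0 = 96.82 kg
Oxide-by-oxide audit with the batch weights as given, per the basis as stated (each sum matches its target mass once rounding is allowed for):
  SiO2: 95.94·0.6824 + 77.57·0.9950 = 142.7 kg (target 142.6 kg)
  Na2O: 95.94·0.1096 = 10.52 kg (target 10.52 kg)
  Al2O3: 95.94·0.1951 + 77.57·0.003000 + 119.0·0.6545 = 96.84 kg (target 96.82 kg)
Mass balance on the glass: Σ batch − LOI loss = 250.0 kg (targets for the oxides total 250.0 kg; versus the stated basis of 250.0 kg — deltas are rounding alone).
Batch grand total — Σ batch = 292.5 kg; ignition loss, Σ(batch × LOI) = 42.51 kg; yield: glass divided by total = 85.47%.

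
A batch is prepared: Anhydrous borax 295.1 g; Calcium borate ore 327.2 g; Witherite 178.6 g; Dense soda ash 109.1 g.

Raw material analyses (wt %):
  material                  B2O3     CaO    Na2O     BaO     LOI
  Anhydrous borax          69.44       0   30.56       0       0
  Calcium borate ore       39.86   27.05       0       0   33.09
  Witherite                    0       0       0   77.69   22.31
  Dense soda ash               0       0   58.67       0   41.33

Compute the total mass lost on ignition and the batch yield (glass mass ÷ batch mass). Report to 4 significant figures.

LOI loss = 193.2 g; glass = 716.8 g; yield = 78.77%

Every computation holds exact precision through every step; values along the way appear (rounded to four significant figures) on the page; a single rounding yields every reported result. The derived quantities, which include four oxide percentages, the totals, net glass mass, yield, LOI, are rebuilt in exact precision, as they appear in the problem or answer text, from the weighed amounts per 716.8 g of glass.
Each material's LOI contribution:
  Anhydrous borax: 295.1 × 0 = 0 g
  Calcium borate ore: 327.2 × 0.3309 = 108.3 g
  Witherite: 178.6 × 0.2231 = 39.85 g
  Dense soda ash: 109.1 × 0.4133 = 45.09 g
Total LOI = 193.2 g
Glass = batch − LOI = 910.0 − 193.2 = 716.8 g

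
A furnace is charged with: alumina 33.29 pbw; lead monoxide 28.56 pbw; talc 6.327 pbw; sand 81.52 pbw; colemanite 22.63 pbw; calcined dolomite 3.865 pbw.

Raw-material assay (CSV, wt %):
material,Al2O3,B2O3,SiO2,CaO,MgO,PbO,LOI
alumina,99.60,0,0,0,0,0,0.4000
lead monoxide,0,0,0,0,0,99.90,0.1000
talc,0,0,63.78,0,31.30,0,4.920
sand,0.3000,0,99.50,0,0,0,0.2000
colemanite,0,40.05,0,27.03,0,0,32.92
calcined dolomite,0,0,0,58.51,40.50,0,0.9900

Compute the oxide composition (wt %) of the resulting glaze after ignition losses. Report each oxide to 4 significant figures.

Working values are shown with 4-significant-digit rounding within the worked lines. Each numeric step maintains full float precision at all times. Each reported result is rounded exactly once. Derived quantities are re-derived from the batch weights for 168.1 pbw of glass in full precision (the yield, totals, glass mass, the six compositions, ignition loss) as quoted within either problem or answer.
Mass of each oxide from the mix:
  Al2O3: 33.29·0.9960 + 81.52·0.003000 = 33.40 pbw
  B2O3: 22.63·0.4005 = 9.063 pbw
  SiO2: 6.327·0.6378 + 81.52·0.9950 = 85.15 pbw
  CaO: 22.63·0.2703 + 3.865·0.5851 = 8.378 pbw
  MgO: 6.327·0.3130 + 3.865·0.4050 = 3.546 pbw
  PbO: 28.56·0.9990 = 28.53 pbw
LOI: 33.29·0.004000 + 28.56·0.001000 + 6.327·0.04920 + 81.52·0.002000 + 22.63·0.3292 + 3.865·0.009900 = 8.124 pbw
Net of LOI, the glass mass = 176.2 − 8.124 = 168.1 pbw (consistent with Σ oxide mass)
oxide / glass × 100 gives the wt %

Glass mass = 168.1 pbw (batch 176.2 − LOI 8.124).
Composition: Al2O3 19.87%, B2O3 5.393%, SiO2 50.66%, CaO 4.985%, MgO 2.110%, PbO 16.98%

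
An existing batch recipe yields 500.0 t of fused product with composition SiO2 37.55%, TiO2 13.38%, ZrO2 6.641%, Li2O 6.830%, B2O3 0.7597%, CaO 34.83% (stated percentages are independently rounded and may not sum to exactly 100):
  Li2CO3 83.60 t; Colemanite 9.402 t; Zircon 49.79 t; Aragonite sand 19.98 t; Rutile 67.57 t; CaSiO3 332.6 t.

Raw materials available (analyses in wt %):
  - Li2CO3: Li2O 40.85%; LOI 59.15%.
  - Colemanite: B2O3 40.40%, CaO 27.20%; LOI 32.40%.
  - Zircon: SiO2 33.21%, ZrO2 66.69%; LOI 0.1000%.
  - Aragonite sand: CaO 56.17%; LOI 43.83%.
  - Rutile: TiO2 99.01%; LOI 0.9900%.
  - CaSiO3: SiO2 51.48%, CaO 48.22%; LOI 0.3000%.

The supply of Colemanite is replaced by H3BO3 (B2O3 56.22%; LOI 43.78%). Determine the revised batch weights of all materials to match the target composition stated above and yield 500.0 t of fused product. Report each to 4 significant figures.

Mid-chain values are shown rounded to four significant digits; all arithmetic holds full float precision from first step to last — exactly one rounding lands on each reported value; all derived quantities are re-derived at exact precision (six oxide percentages, yield, LOI, glass mass, totals) from the weighed amounts at 500.0 t of glass, precisely as stated by the problem or the answer.
Target oxide masses per 500.0 t fused product:
  SiO2: 37.55% × 500.0 = 187.8 t
  TiO2: 13.38% × 500.0 = 66.90 t
  ZrO2: 6.641% × 500.0 = 33.20 t
  Li2O: 6.830% × 500.0 = 34.15 t
  B2O3: 0.7597% × 500.0 = 3.798 t
  CaO: 34.83% × 500.0 = 174.2 t
Mass-balance tally per oxide with the batch weights as given, on the stated basis (delivered sums recover each target once rounding is allowed for):
  SiO2: 49.79·0.3321 + 332.6·0.5148 = 187.8 t (target 187.8 t)
  TiO2: 67.57·0.9901 = 66.90 t (target 66.90 t)
  ZrO2: 49.79·0.6669 = 33.20 t (target 33.20 t)
  Li2O: 83.60·0.4085 = 34.15 t (target 34.15 t)
  B2O3: 6.756·0.5622 = 3.798 t (target 3.798 t)
  CaO: 24.53·0.5617 + 332.6·0.4822 = 174.2 t (target 174.2 t)
Glass-mass closure: Σ batch − LOI loss = 500.0 t (per-oxide target masses sum to 500.0 t; versus the stated basis of 500.0 t — differing by rounding only).
Batch total: Σ batch = 564.8 t; LOI loss = Σ batch·LOI = 64.88 t; yield: glass divided by total = 88.51%.

Revised batch per 500.0 t fused product:
  Li2CO3: 83.60 t
  H3BO3: 6.756 t
  Zircon: 49.79 t
  Aragonite sand: 24.53 t
  Rutile: 67.57 t
  CaSiO3: 332.6 t
Total batch = 564.8 t; LOI loss = 64.88 t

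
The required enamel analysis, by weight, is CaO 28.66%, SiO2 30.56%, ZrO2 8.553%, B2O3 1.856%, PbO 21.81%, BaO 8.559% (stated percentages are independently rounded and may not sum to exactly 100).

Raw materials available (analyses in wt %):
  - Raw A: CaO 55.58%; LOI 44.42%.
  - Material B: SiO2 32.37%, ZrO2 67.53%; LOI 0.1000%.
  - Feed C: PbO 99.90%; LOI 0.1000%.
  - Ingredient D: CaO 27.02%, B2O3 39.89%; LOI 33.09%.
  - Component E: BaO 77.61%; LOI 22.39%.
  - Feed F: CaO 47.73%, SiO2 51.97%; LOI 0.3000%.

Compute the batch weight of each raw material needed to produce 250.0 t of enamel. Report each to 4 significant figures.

Batch per 250.0 t enamel:
  Raw A: 13.95 t
  Material B: 31.66 t
  Feed C: 54.58 t
  Ingredient D: 11.63 t
  Component E: 27.57 t
  Feed F: 127.3 t
Total batch = 266.7 t; LOI loss = 16.69 t; yield = 93.74%

Each numeric step holds full precision through the solve — working values are shown rounded to four significant digits as written — every reported result is rounded once only — all derived quantities, which include the totals, ignition loss, the six compositions, glass mass, yield, are rebuilt in exact precision, as set out in question or answer, from the batch weights per 250.0 t of glass.
Oxide-by-oxide targets in 250.0 t enamel:
  CaO: 28.66% × 250.0 = 71.65 t
  SiO2: 30.56% × 250.0 = 76.40 t
  ZrO2: 8.553% × 250.0 = 21.38 t
  B2O3: 1.856% × 250.0 = 4.640 t
  PbO: 21.81% × 250.0 = 54.52 t
  BaO: 8.559% × 250.0 = 21.40 t
Sums-versus-targets review working from each reported weight, under the basis named above (sum by sum, the targets are met inside rounding margins):
  CaO: 13.95·0.5558 + 11.63·0.2702 + 127.3·0.4773 = 71.66 t (target 71.65 t)
  SiO2: 31.66·0.3237 + 127.3·0.5197 = 76.41 t (target 76.40 t)
  ZrO2: 31.66·0.6753 = 21.38 t (target 21.38 t)
  B2O3: 11.63·0.3989 = 4.639 t (target 4.640 t)
  PbO: 54.58·0.9990 = 54.53 t (target 54.52 t)
  BaO: 27.57·0.7761 = 21.40 t (target 21.40 t)
Glass-mass sanity pass: batch total minus LOI = 250.0 t (summing oxide targets gives 250.0 t; stated basis 250.0 t — gaps are rounding artifacts).
Batch grand total — Σ batch = 266.7 t; LOI loss = Σ batch·LOI = 16.69 t; glass ÷ batch gives a yield of 93.74%.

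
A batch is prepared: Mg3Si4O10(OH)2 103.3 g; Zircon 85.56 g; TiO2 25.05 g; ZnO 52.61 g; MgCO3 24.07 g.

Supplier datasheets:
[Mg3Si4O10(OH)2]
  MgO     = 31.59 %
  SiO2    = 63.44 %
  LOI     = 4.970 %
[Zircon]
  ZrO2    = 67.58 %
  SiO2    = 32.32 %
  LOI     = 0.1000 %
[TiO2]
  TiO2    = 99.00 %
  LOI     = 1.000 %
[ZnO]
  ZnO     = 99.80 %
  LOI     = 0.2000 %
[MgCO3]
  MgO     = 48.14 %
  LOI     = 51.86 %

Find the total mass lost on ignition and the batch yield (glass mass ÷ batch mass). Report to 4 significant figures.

Working values are printed rounded off to 4 significant digits in the working; all arithmetic holds exact precision from start to finish; each reported number sees exactly one rounding — all derived quantities, including the five compositions, glass mass, the yield, the totals, ignition loss, are recomputed from the batch weights on 272.5 g of glass at full float precision as given in the problem or answer text.
Loss on ignition, line by line:
  Mg3Si4O10(OH)2: 103.3 × 0.04970 = 5.134 g
  Zircon: 85.56 × 0.001000 = 0.08556 g
  TiO2: 25.05 × 0.01000 = 0.2505 g
  ZnO: 52.61 × 0.002000 = 0.1052 g
  MgCO3: 24.07 × 0.5186 = 12.48 g
Total LOI = 18.06 g
Glass = batch − LOI = 290.6 − 18.06 = 272.5 g

LOI loss = 18.06 g; glass = 272.5 g; yield = 93.79%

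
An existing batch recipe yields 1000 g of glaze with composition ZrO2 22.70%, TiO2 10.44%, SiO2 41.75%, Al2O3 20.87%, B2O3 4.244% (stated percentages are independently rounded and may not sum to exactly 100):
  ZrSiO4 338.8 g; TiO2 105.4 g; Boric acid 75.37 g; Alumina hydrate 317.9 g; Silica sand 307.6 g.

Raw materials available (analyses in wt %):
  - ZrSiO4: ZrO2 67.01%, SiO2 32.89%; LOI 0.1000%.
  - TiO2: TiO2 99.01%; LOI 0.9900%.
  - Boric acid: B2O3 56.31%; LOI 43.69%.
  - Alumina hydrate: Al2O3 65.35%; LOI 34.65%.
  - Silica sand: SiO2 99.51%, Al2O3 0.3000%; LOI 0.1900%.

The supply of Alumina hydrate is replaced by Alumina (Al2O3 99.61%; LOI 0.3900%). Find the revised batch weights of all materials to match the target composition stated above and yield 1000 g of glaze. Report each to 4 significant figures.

Revised batch per 1000 g glaze:
  ZrSiO4: 338.8 g
  TiO2: 105.4 g
  Boric acid: 75.37 g
  Alumina: 208.6 g
  Silica sand: 307.6 g
Total batch = 1036 g; LOI loss = 35.71 g

Intermediates are shown rounded off to 4 significant digits at each printed step. Every computation carries full float precision from start to finish. Every reported figure is rounded only once — the derived quantities are recomputed from the weighed amounts for 1000 g of glass in exact precision (the totals, net glass mass, ignition loss, yield, the five compositions), exactly as printed in the problem or answer text.
Target oxide masses per 1000 g glaze:
  ZrO2: 22.70% × 1000 = 227.0 g
  TiO2: 10.44% × 1000 = 104.4 g
  SiO2: 41.75% × 1000 = 417.5 g
  Al2O3: 20.87% × 1000 = 208.7 g
  B2O3: 4.244% × 1000 = 42.44 g
Oxide-by-oxide audit on the weights just shown, against the basis in use (oxide sums agree with the targets up to rounding of the answer):
  ZrO2: 338.8·0.6701 = 227.0 g (target 227.0 g)
  TiO2: 105.4·0.9901 = 104.4 g (target 104.4 g)
  SiO2: 338.8·0.3289 + 307.6·0.9951 = 417.5 g (target 417.5 g)
  Al2O3: 208.6·0.9961 + 307.6·0.003000 = 208.7 g (target 208.7 g)
  B2O3: 75.37·0.5631 = 42.44 g (target 42.44 g)
Glass-mass sanity pass: batch Σ − ignition loss = 1000 g (targets for the oxides total 1000 g; stated basis 1000 g — rounding explains the deltas).
Whole-batch sum: Σ batch = 1036 g; the LOI term Σ batch·LOI equals 35.71 g; yield, glass over the total, = 96.55%.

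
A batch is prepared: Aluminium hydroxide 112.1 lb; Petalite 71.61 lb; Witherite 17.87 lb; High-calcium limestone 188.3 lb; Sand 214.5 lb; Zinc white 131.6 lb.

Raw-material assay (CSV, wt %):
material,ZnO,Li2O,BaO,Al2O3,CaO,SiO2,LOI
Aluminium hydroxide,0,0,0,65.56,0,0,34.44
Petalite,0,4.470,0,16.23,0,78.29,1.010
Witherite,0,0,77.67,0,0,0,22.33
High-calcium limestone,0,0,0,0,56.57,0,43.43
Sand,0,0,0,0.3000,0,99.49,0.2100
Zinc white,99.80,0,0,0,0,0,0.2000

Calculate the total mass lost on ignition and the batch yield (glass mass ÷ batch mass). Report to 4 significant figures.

Rounding to four significant figures applies to every working value as printed. Each numeric step holds full precision throughout — every reported number includes exactly one rounding — the derived quantities, including glass mass, the six compositions, the yield, the totals, ignition loss, are rebuilt from the batch weights per 610.2 lb of glass at exact precision precisely as stated by the problem or answer text.
Loss on ignition, line by line:
  Aluminium hydroxide: 112.1 × 0.3444 = 38.61 lb
  Petalite: 71.61 × 0.01010 = 0.7233 lb
  Witherite: 17.87 × 0.2233 = 3.990 lb
  High-calcium limestone: 188.3 × 0.4343 = 81.78 lb
  Sand: 214.5 × 0.002100 = 0.4504 lb
  Zinc white: 131.6 × 0.002000 = 0.2632 lb
Total LOI = 125.8 lb
Glass = batch − LOI = 736.0 − 125.8 = 610.2 lb

LOI loss = 125.8 lb; glass = 610.2 lb; yield = 82.91%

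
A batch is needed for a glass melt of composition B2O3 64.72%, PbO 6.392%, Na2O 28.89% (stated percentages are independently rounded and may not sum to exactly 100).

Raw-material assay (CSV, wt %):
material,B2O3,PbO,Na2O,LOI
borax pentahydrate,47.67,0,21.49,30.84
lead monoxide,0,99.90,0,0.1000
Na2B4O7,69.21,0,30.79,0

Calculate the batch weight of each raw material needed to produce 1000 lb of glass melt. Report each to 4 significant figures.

Batch per 1000 lb glass melt:
  borax pentahydrate: 344.9 lb
  lead monoxide: 63.98 lb
  Na2B4O7: 697.5 lb
Total batch = 1106 lb; LOI loss = 106.4 lb; yield = 90.38%

The whole derivation keeps full float precision in all steps — working values are displayed rounded off to 4 significant digits between the steps. Each reported number is rounded once only — all derived quantities (three oxide percentages, yield, LOI, glass mass, the totals) are carried starting from the weights on 1000 lb of glass at full precision as written in question or answer.
Oxide-by-oxide targets in 1000 lb glass melt:
  B2O3: 64.72% × 1000 = 647.2 lb
  PbO: 6.392% × 1000 = 63.92 lb
  Na2O: 28.89% × 1000 = 288.9 lb
Per-oxide balance check working from each reported weight, at the basis given (each sum matches its target mass net of answer rounding effects):
  B2O3: 344.9·0.4767 + 697.5·0.6921 = 647.2 lb (target 647.2 lb)
  PbO: 63.98·0.9990 = 63.92 lb (target 63.92 lb)
  Na2O: 344.9·0.2149 + 697.5·0.3079 = 288.9 lb (target 288.9 lb)
Auditing the glass mass value: batch total minus LOI = 999.9 lb (the targets, summed, come to 1000 lb; with the basis standing at 1000 lb — rounding explains the deltas).
Whole-batch sum: Σ batch = 1106 lb; LOI removed, Σ of batch·LOI: 106.4 lb; glass ÷ batch gives a yield of 90.38%.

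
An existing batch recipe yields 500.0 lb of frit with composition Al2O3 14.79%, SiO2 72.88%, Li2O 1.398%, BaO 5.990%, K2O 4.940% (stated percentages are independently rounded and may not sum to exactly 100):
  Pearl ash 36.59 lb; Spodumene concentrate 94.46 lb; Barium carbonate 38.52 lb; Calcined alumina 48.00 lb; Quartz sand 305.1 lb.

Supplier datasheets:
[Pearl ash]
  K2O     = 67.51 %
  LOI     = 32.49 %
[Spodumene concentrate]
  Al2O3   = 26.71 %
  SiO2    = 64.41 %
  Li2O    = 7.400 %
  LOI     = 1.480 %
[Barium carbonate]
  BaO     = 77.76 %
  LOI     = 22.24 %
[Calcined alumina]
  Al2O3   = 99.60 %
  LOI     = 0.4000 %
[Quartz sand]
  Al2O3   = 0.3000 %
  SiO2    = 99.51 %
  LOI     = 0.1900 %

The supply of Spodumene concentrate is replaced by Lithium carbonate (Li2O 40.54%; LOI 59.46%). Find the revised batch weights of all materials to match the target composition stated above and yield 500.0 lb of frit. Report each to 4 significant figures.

Mid-chain values are shown with 4-significant-figure rounding when written out; the whole derivation keeps exact precision through every step — every reported result carries a single rounding; the derived quantities (the totals, ignition loss, the five compositions, net glass mass, the yield) are carried in exact precision using the weight values per 500.0 lb of glass as set out in problem or answer.
Oxide-by-oxide targets in 500.0 lb frit:
  Al2O3: 14.79% × 500.0 = 73.95 lb
  SiO2: 72.88% × 500.0 = 364.4 lb
  Li2O: 1.398% × 500.0 = 6.990 lb
  BaO: 5.990% × 500.0 = 29.95 lb
  K2O: 4.940% × 500.0 = 24.70 lb
Per-oxide balance check on the weights just shown, versus the basis set out (oxide sums agree with the targets net of answer rounding effects):
  Al2O3: 73.14·0.9960 + 366.2·0.003000 = 73.95 lb (target 73.95 lb)
  SiO2: 366.2·0.9951 = 364.4 lb (target 364.4 lb)
  Li2O: 17.24·0.4054 = 6.989 lb (target 6.990 lb)
  BaO: 38.52·0.7776 = 29.95 lb (target 29.95 lb)
  K2O: 36.59·0.6751 = 24.70 lb (target 24.70 lb)
Glass-mass bookkeeping: batch Σ − ignition loss = 500.0 lb (the Σ of target masses is 500.0 lb; stated basis 500.0 lb — any gap is answer rounding).
Adding the batch up: Σ batch = 531.7 lb; Σ batch·LOI gives LOI loss = 31.69 lb; yield: glass divided by total = 94.04%.

Revised batch per 500.0 lb frit:
  Pearl ash: 36.59 lb
  Lithium carbonate: 17.24 lb
  Barium carbonate: 38.52 lb
  Calcined alumina: 73.14 lb
  Quartz sand: 366.2 lb
Total batch = 531.7 lb; LOI loss = 31.69 lb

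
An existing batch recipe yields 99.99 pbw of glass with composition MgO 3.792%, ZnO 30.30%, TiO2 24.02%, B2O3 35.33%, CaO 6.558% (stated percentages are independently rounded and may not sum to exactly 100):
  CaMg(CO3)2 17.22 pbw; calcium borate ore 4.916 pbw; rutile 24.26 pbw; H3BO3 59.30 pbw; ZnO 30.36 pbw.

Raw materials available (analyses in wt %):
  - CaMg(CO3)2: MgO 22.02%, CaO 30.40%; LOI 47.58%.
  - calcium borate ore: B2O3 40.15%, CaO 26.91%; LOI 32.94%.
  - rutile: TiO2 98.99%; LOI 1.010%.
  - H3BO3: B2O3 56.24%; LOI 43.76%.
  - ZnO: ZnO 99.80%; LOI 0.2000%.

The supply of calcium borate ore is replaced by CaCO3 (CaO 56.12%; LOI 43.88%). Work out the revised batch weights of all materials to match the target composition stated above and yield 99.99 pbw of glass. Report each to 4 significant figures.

Each numeric step carries full precision through every step — intermediates are printed rounded to four significant figures between the steps; every reported number takes a single rounding — the derived quantities, which include totals, five oxide percentages, yield, glass mass, LOI, are rebuilt at exact precision, exactly as printed in the problem or answer text, from the weighed amounts per 99.99 pbw of glass.
Oxide mass targets, per 99.99 pbw glass:
  MgO: 3.792% × 99.99 = 3.792 pbw
  ZnO: 30.30% × 99.99 = 30.30 pbw
  TiO2: 24.02% × 99.99 = 24.02 pbw
  B2O3: 35.33% × 99.99 = 35.33 pbw
  CaO: 6.558% × 99.99 = 6.557 pbw
Checking each oxide sum on the weights just shown, under the basis named above (target by target, the sums agree within answer rounding):
  MgO: 17.22·0.2202 = 3.792 pbw (target 3.792 pbw)
  ZnO: 30.36·0.9980 = 30.30 pbw (target 30.30 pbw)
  TiO2: 24.26·0.9899 = 24.01 pbw (target 24.02 pbw)
  B2O3: 62.81·0.5624 = 35.32 pbw (target 35.33 pbw)
  CaO: 17.22·0.3040 + 2.357·0.5612 = 6.558 pbw (target 6.557 pbw)
Glass-mass sanity pass: total charge less LOI = 99.99 pbw (summing oxide targets gives 99.99 pbw; with the basis standing at 99.99 pbw — a pure rounding effect).
Batch total: Σ batch = 137.0 pbw; ignition loss, Σ(batch × LOI) = 37.02 pbw; yield: glass divided by total = 72.98%.

Revised batch per 99.99 pbw glass:
  CaMg(CO3)2: 17.22 pbw
  CaCO3: 2.357 pbw
  rutile: 24.26 pbw
  H3BO3: 62.81 pbw
  ZnO: 30.36 pbw
Total batch = 137.0 pbw; LOI loss = 37.02 pbw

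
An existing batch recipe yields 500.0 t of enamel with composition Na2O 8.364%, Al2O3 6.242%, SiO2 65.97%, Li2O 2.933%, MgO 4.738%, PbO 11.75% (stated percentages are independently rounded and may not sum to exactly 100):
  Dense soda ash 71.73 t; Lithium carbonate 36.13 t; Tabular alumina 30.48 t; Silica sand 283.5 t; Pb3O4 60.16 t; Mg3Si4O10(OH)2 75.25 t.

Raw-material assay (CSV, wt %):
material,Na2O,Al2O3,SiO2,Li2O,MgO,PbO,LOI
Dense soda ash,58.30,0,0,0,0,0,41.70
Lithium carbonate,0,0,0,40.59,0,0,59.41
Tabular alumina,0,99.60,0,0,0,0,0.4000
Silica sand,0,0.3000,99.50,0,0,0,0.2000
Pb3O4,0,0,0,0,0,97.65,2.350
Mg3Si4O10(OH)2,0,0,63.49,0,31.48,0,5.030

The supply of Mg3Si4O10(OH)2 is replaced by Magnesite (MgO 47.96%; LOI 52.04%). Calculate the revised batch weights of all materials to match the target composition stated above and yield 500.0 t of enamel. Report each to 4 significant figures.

Revised batch per 500.0 t enamel:
  Dense soda ash: 71.73 t
  Lithium carbonate: 36.13 t
  Tabular alumina: 30.34 t
  Silica sand: 331.5 t
  Pb3O4: 60.16 t
  Magnesite: 49.40 t
Total batch = 579.3 t; LOI loss = 79.28 t

Every computation carries exact precision throughout — mid-chain values are shown (rounded to four significant digits) in the working — every reported figure receives exactly one rounding. The derived quantities, including glass mass, the yield, totals, ignition loss, the six compositions, are re-derived starting from the weights for 500.0 t of glass at full float precision, precisely as stated by the problem or the answer.
Target masses of each oxide per 500.0 t enamel:
  Na2O: 8.364% × 500.0 = 41.82 t
  Al2O3: 6.242% × 500.0 = 31.21 t
  SiO2: 65.97% × 500.0 = 329.8 t
  Li2O: 2.933% × 500.0 = 14.66 t
  MgO: 4.738% × 500.0 = 23.69 t
  PbO: 11.75% × 500.0 = 58.75 t
Balance tally, oxide-wise, on the weights just shown, relative to the basis at hand (sums match the target masses once rounding is allowed for):
  Na2O: 71.73·0.5830 = 41.82 t (target 41.82 t)
  Al2O3: 30.34·0.9960 + 331.5·0.003000 = 31.21 t (target 31.21 t)
  SiO2: 331.5·0.9950 = 329.8 t (target 329.8 t)
  Li2O: 36.13·0.4059 = 14.67 t (target 14.66 t)
  MgO: 49.40·0.4796 = 23.69 t (target 23.69 t)
  PbO: 60.16·0.9765 = 58.75 t (target 58.75 t)
Glass-mass sanity pass: net batch after ignition = 500.0 t (per-oxide target masses sum to 500.0 t; stated basis 500.0 t — rounding explains the deltas).
Batch total: Σ batch = 579.3 t; loss to ignition Σ batch·LOI = 79.28 t; the yield ratio, glass ÷ batch: 86.31%.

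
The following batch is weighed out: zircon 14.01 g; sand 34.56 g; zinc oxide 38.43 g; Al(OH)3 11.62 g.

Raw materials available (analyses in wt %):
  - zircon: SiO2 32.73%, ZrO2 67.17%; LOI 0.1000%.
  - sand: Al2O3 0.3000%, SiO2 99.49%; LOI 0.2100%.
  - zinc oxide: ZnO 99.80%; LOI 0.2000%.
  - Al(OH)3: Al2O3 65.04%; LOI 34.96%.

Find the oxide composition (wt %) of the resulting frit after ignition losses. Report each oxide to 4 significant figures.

Glass mass = 94.39 g (batch 98.62 − LOI 4.226).
Composition: Al2O3 8.116%, SiO2 41.28%, ZnO 40.63%, ZrO2 9.969%

Values along the way are shown (rounded to four significant figures) in the working; each numeric step runs at full float precision through the solve. Exactly one rounding is applied to every reported value; all derived quantities (yield, the totals, ignition loss, four oxide percentages, net glass mass) are carried from the weighed amounts on 94.39 g of glass in exact precision precisely as stated by either problem or answer.
What the batch supplies per oxide:
  Al2O3: 34.56·0.003000 + 11.62·0.6504 = 7.661 g
  SiO2: 14.01·0.3273 + 34.56·0.9949 = 38.97 g
  ZnO: 38.43·0.9980 = 38.35 g
  ZrO2: 14.01·0.6717 = 9.411 g
LOI: 14.01·0.001000 + 34.56·0.002100 + 38.43·0.002000 + 11.62·0.3496 = 4.226 g
Resulting glass, batch − LOI: 98.62 − 4.226 = 94.39 g (the oxide masses sum to this)
each oxide over glass, ×100, is wt %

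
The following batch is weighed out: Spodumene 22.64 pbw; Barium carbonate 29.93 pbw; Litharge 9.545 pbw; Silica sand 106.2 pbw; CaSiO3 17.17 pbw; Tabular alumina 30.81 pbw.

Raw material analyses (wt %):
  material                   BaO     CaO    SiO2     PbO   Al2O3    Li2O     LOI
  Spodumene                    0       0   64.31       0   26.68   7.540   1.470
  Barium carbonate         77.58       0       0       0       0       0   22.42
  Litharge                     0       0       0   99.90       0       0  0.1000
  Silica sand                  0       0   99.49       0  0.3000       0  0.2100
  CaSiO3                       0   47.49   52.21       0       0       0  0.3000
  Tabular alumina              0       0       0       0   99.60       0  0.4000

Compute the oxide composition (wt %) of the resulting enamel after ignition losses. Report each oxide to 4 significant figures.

The working math maintains full precision from start to finish; intermediates are rounded to 4 significant figures wherever printed — a single rounding completes every reported value; all derived quantities, including totals, LOI, net glass mass, the six compositions, yield, are computed from the batch weights for 208.8 pbw of glass at full float precision, as quoted within either problem or answer.
Mass of each oxide from the mix:
  BaO: 29.93·0.7758 = 23.22 pbw
  CaO: 17.17·0.4749 = 8.154 pbw
  SiO2: 22.64·0.6431 + 106.2·0.9949 + 17.17·0.5221 = 129.2 pbw
  PbO: 9.545·0.9990 = 9.535 pbw
  Al2O3: 22.64·0.2668 + 106.2·0.003000 + 30.81·0.9960 = 37.05 pbw
  Li2O: 22.64·0.07540 = 1.707 pbw
LOI: 22.64·0.01470 + 29.93·0.2242 + 9.545·0.001000 + 106.2·0.002100 + 17.17·0.003000 + 30.81·0.004000 = 7.450 pbw
Glass = total batch minus LOI = 216.3 − 7.450 = 208.8 pbw (= Σ oxide masses)
wt % = oxide mass / glass mass × 100

Glass mass = 208.8 pbw (batch 216.3 − LOI 7.450).
Composition: BaO 11.12%, CaO 3.904%, SiO2 61.86%, PbO 4.566%, Al2O3 17.74%, Li2O 0.8174%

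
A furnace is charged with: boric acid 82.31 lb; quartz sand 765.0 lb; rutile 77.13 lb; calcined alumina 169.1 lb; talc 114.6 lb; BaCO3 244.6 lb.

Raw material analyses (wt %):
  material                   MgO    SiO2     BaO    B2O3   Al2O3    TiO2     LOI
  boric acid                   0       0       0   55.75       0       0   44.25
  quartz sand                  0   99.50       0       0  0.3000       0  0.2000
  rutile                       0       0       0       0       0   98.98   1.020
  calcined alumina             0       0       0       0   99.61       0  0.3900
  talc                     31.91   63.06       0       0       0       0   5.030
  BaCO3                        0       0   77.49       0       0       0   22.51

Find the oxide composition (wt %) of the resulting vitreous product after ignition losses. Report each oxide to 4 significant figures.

Glass mass = 1353 lb (batch 1453 − LOI 100.2).
Composition: MgO 2.704%, SiO2 61.62%, BaO 14.01%, B2O3 3.393%, Al2O3 12.62%, TiO2 5.645%

Mid-chain values are shown, rounded to 4 significant figures, between the steps. The whole derivation holds exact precision in every operation. Each reported figure sees exactly one rounding; all derived quantities, which include the totals, six oxide percentages, glass mass, yield, LOI, are carried at full float precision, as quoted within the problem or the answer, from the weighed amounts on 1353 lb of glass.
What the batch supplies per oxide:
  MgO: 114.6·0.3191 = 36.57 lb
  SiO2: 765.0·0.9950 + 114.6·0.6306 = 833.4 lb
  BaO: 244.6·0.7749 = 189.5 lb
  B2O3: 82.31·0.5575 = 45.89 lb
  Al2O3: 765.0·0.003000 + 169.1·0.9961 = 170.7 lb
  TiO2: 77.13·0.9898 = 76.34 lb
LOI: 82.31·0.4425 + 765.0·0.002000 + 77.13·0.01020 + 169.1·0.003900 + 114.6·0.05030 + 244.6·0.2251 = 100.2 lb
batch − LOI leaves glass = 1453 − 100.2 = 1353 lb (matching Σ of the oxides)
percent by weight: oxide/glass ×100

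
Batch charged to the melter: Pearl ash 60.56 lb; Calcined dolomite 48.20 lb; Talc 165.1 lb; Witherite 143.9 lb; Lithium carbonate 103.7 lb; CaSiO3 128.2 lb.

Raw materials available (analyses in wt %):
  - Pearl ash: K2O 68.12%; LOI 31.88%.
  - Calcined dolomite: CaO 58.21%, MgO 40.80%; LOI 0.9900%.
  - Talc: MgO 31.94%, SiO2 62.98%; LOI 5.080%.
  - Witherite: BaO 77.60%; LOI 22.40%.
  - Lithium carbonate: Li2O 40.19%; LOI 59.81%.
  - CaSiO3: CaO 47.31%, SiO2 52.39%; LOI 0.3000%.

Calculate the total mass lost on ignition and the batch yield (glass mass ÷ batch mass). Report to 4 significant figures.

Each numeric step carries exact precision all the way through. Working values are printed rounded to 4 significant figures. Each reported value is rounded once only. The derived quantities, including LOI, glass mass, yield, the totals, the six compositions, are re-derived starting from the weights at 526.8 lb of glass at full precision as given in the problem or the answer.
Loss on ignition, line by line:
  Pearl ash: 60.56 × 0.3188 = 19.31 lb
  Calcined dolomite: 48.20 × 0.009900 = 0.4772 lb
  Talc: 165.1 × 0.05080 = 8.387 lb
  Witherite: 143.9 × 0.2240 = 32.23 lb
  Lithium carbonate: 103.7 × 0.5981 = 62.02 lb
  CaSiO3: 128.2 × 0.003000 = 0.3846 lb
Total LOI = 122.8 lb
Glass = batch − LOI = 649.7 − 122.8 = 526.8 lb

LOI loss = 122.8 lb; glass = 526.8 lb; yield = 81.10%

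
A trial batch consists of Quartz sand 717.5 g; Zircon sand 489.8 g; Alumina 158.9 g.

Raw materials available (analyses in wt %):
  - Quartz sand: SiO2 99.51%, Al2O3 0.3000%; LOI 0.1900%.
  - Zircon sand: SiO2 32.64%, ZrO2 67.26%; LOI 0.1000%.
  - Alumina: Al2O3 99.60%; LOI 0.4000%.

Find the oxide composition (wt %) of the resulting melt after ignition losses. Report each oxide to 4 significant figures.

Glass mass = 1364 g (batch 1366 − LOI 2.489).
Composition: SiO2 64.08%, Al2O3 11.76%, ZrO2 24.16%

Values along the way are displayed (rounded to four significant digits) when written out; every computation carries exact precision from start to finish; every reported result is rounded once only; all derived quantities are recomputed in full float precision (net glass mass, the yield, LOI, three oxide percentages, totals) from the batch weights per 1364 g of glass as set out in question or answer.
Per-oxide mass from batch:
  SiO2: 717.5·0.9951 + 489.8·0.3264 = 873.9 g
  Al2O3: 717.5·0.003000 + 158.9·0.9960 = 160.4 g
  ZrO2: 489.8·0.6726 = 329.4 g
LOI: 717.5·0.001900 + 489.8·0.001000 + 158.9·0.004000 = 2.489 g
Resulting glass, batch − LOI: 1366 − 2.489 = 1364 g (equal to the oxide-mass sum)
oxide / glass × 100 gives the wt %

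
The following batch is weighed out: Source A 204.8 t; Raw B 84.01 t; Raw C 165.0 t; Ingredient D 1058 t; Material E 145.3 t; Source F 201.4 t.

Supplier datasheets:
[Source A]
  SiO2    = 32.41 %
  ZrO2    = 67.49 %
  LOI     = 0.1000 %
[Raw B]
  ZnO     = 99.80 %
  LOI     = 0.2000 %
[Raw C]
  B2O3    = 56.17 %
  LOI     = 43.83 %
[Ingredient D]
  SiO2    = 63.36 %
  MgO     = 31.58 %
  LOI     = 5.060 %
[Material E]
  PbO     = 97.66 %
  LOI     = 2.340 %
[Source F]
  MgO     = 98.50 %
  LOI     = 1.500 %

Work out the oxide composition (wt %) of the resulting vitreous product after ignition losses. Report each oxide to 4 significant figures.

Exact precision is maintained all the way through — values along the way are printed (rounded to 4 significant figures) between the steps; a single rounding finalizes each reported result. All derived quantities, which include the six compositions, ignition loss, the yield, totals, glass mass, are recomputed at exact precision, as they appear in problem or answer, from the batch weights per 1726 t of glass.
Oxide-by-oxide delivered mass:
  SiO2: 204.8·0.3241 + 1058·0.6336 = 736.7 t
  ZnO: 84.01·0.9980 = 83.84 t
  MgO: 1058·0.3158 + 201.4·0.9850 = 532.5 t
  B2O3: 165.0·0.5617 = 92.68 t
  PbO: 145.3·0.9766 = 141.9 t
  ZrO2: 204.8·0.6749 = 138.2 t
LOI: 204.8·0.001000 + 84.01·0.002000 + 165.0·0.4383 + 1058·0.05060 + 145.3·0.02340 + 201.4·0.01500 = 132.6 t
Glass mass = batch − LOI = 1859 − 132.6 = 1726 t (equal to the oxide-mass sum)
percent by weight: oxide/glass ×100

Glass mass = 1726 t (batch 1859 − LOI 132.6).
Composition: SiO2 42.69%, ZnO 4.858%, MgO 30.85%, B2O3 5.370%, PbO 8.222%, ZrO2 8.009%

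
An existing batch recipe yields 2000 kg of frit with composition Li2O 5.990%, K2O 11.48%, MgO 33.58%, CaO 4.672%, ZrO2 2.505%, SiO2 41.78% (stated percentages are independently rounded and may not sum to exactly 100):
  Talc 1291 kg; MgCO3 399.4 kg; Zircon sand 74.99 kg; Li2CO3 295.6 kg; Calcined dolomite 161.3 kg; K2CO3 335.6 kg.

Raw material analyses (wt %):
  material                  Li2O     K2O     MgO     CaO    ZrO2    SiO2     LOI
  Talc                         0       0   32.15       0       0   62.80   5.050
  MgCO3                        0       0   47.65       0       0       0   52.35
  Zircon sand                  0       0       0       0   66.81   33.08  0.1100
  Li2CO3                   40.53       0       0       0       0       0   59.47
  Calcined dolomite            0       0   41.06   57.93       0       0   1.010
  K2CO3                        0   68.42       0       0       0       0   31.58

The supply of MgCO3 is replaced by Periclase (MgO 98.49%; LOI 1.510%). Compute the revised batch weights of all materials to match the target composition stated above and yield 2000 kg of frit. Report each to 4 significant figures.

Every computation holds full precision throughout — rounding to four significant digits extends to each in-between result as printed; a single rounding finalizes each reported result. The derived quantities, including glass mass, the six compositions, yield, the totals, LOI, are re-derived using the weight values on 2000 kg of glass at full precision, as quoted within the problem or answer text.
Target masses of each oxide per 2000 kg frit:
  Li2O: 5.990% × 2000 = 119.8 kg
  K2O: 11.48% × 2000 = 229.6 kg
  MgO: 33.58% × 2000 = 671.6 kg
  CaO: 4.672% × 2000 = 93.44 kg
  ZrO2: 2.505% × 2000 = 50.10 kg
  SiO2: 41.78% × 2000 = 835.6 kg
Oxide-by-oxide audit with the batch weights as given, versus the basis set out (each sum matches its target mass exact up to rounding of places):
  Li2O: 295.6·0.4053 = 119.8 kg (target 119.8 kg)
  K2O: 335.6·0.6842 = 229.6 kg (target 229.6 kg)
  MgO: 1291·0.3215 + 193.2·0.9849 + 161.3·0.4106 = 671.6 kg (target 671.6 kg)
  CaO: 161.3·0.5793 = 93.44 kg (target 93.44 kg)
  ZrO2: 74.99·0.6681 = 50.10 kg (target 50.10 kg)
  SiO2: 1291·0.6280 + 74.99·0.3308 = 835.6 kg (target 835.6 kg)
Glass-mass closure: whole batch net of LOI = 2000 kg (the Σ of target masses is 2000 kg; with the basis standing at 2000 kg — rounding explains the deltas).
Whole-batch sum: Σ batch = 2352 kg; Σ batch·LOI gives LOI loss = 351.6 kg; yield: glass divided by total = 85.05%.

Revised batch per 2000 kg frit:
  Talc: 1291 kg
  Periclase: 193.2 kg
  Zircon sand: 74.99 kg
  Li2CO3: 295.6 kg
  Calcined dolomite: 161.3 kg
  K2CO3: 335.6 kg
Total batch = 2352 kg; LOI loss = 351.6 kg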